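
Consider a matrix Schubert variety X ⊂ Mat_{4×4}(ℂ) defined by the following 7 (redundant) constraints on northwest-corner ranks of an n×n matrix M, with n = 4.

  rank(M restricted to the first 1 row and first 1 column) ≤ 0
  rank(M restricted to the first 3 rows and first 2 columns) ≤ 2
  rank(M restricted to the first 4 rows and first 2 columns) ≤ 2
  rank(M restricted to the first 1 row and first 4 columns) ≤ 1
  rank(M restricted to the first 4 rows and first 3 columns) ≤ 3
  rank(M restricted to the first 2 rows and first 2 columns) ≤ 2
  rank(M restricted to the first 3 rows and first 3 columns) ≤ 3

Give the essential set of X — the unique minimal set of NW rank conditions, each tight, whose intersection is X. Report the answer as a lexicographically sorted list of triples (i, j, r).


The tightest implied rank at each (i,j), from the 7 conditions:

  R[1]: 0 | 1 | 1 | 1
  R[2]: 1 | 2 | 2 | 2
  R[3]: 1 | 2 | 3 | 3
  R[4]: 1 | 2 | 3 | 4

the unique w with this rank table is (2, 1, 3, 4).

ℓ(w)=1; the 1 essential cell (i,j,r):

[(1, 1, 0)]


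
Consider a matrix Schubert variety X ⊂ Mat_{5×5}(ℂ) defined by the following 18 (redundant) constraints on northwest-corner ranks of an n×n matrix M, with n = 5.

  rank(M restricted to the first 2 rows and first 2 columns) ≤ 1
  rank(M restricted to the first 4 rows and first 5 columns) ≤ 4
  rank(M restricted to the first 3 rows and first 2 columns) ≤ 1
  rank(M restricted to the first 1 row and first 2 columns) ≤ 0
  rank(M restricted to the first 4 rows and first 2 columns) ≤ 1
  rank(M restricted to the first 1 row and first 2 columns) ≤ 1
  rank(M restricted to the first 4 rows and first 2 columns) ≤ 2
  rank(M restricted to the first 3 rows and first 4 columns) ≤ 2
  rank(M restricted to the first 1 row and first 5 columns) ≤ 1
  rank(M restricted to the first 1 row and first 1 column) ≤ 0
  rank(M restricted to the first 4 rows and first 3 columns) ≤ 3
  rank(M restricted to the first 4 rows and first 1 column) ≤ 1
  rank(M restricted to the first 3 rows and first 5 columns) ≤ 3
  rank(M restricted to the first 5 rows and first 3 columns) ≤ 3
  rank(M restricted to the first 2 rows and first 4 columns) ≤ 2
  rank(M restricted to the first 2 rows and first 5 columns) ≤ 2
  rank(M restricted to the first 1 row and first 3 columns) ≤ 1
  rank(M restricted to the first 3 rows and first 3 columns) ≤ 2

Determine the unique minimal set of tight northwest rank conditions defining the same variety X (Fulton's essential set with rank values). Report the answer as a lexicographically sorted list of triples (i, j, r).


Computing R[i][j] = min implied NW-rank bound (n=5, 18 conditions):

  0  0  1  1  1
  1  1  2  2  2
  1  1  2  2  3
  1  1  2  3  4
  1  2  3  4  5

reading off 1-entries of Δ²R: w = (3, 1, 5, 4, 2).

ℓ(w)=5; the 3 essential cells (i,j,r):

[(1, 2, 0), (3, 4, 2), (4, 2, 1)]


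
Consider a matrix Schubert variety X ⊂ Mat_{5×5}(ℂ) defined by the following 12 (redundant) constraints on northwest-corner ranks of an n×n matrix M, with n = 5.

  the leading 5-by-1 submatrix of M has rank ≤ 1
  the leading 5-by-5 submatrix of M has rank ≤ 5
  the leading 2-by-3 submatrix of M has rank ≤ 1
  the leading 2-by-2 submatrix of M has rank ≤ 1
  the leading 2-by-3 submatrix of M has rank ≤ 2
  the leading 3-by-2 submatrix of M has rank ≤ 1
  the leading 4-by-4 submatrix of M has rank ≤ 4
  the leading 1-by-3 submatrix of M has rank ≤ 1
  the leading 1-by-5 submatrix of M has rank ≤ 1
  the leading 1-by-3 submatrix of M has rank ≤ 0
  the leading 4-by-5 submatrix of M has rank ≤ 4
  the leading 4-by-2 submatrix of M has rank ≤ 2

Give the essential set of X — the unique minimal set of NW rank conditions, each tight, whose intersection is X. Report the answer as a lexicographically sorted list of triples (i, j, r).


Rank table r_w(5×5) implied by the 12 constraints:

  0  0  0  1  1
  1  1  1  2  2
  1  1  2  3  3
  1  2  3  4  4
  1  2  3  4  5

giving w = (4, 1, 3, 2, 5) via Δ²R.

ℓ(w)=4; the 2 essential cells (i,j,r):

[(1, 3, 0), (3, 2, 1)]


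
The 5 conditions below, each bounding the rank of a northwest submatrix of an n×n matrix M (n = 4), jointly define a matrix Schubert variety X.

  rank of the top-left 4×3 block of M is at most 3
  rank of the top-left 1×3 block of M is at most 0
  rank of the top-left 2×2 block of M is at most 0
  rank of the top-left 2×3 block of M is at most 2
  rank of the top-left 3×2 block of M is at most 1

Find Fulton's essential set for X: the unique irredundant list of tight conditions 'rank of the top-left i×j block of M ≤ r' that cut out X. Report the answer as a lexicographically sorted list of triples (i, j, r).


Rank table r_w(4×4) implied by the 5 constraints:

  0  0  0  1
  0  0  1  2
  1  1  2  3
  1  2  3  4

reading off 1-entries of Δ²R: w = (4, 3, 1, 2).

|D(w)|=5, |Ess(w)|=2:

[(1, 3, 0), (2, 2, 0)]


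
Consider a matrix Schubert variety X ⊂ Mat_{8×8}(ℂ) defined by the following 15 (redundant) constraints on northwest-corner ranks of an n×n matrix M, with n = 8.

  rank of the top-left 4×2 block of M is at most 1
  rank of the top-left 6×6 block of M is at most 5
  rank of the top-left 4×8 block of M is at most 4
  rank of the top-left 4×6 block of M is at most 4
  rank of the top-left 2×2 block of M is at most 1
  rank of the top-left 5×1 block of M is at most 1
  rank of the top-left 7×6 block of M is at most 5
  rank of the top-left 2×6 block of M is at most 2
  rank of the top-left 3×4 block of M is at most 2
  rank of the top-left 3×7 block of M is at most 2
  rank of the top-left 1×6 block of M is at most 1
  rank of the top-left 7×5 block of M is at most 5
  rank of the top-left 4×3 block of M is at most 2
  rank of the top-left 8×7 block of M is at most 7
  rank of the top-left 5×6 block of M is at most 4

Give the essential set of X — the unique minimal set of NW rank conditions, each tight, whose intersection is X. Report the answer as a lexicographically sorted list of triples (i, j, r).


Propagating the 15 rank bounds to every northwest block:

  R[1]: 1, 1, 1, 1, 1, 1, 1, 1
  R[2]: 1, 1, 2, 2, 2, 2, 2, 2
  R[3]: 1, 1, 2, 2, 2, 2, 2, 3
  R[4]: 1, 1, 2, 3, 3, 3, 3, 4
  R[5]: 1, 2, 3, 4, 4, 4, 4, 5
  R[6]: 1, 2, 3, 4, 5, 5, 5, 6
  R[7]: 1, 2, 3, 4, 5, 5, 6, 7
  R[8]: 1, 2, 3, 4, 5, 6, 7, 8

second differences of R give the permutation w = (1, 3, 8, 4, 2, 5, 7, 6).

D(w) has 8 cells with 3 SE-corners; essential set:

[(3, 7, 2), (4, 2, 1), (7, 6, 5)]


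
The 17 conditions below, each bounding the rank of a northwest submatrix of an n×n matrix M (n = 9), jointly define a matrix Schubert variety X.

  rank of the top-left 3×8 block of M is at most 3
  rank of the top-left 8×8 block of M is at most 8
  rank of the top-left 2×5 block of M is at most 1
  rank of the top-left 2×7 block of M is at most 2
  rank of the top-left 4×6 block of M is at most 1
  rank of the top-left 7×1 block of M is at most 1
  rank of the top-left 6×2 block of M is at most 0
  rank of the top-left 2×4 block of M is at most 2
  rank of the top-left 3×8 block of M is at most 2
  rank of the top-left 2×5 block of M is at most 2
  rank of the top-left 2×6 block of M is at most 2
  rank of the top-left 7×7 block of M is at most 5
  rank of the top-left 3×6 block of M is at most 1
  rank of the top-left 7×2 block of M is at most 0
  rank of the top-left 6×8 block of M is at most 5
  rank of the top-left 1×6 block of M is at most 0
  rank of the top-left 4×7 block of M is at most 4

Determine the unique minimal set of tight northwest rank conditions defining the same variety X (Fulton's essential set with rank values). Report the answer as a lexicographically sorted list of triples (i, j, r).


The tightest implied rank at each (i,j), from the 17 conditions:

  row 1: 0  0  0  0  0  0  1  1  1
  row 2: 0  0  1  1  1  1  2  2  2
  row 3: 0  0  1  1  1  1  2  2  3
  row 4: 0  0  1  1  1  1  2  3  4
  row 5: 0  0  1  2  2  2  3  4  5
  row 6: 0  0  1  2  3  3  4  5  6
  row 7: 0  0  1  2  3  4  5  6  7
  row 8: 1  1  2  3  4  5  6  7  8
  row 9: 1  2  3  4  5  6  7  8  9

reading off 1-entries of Δ²R: w = (7, 3, 9, 8, 4, 5, 6, 1, 2).

|D(w)|=25, |Ess(w)|=4:

[(1, 6, 0), (3, 8, 2), (4, 6, 1), (7, 2, 0)]


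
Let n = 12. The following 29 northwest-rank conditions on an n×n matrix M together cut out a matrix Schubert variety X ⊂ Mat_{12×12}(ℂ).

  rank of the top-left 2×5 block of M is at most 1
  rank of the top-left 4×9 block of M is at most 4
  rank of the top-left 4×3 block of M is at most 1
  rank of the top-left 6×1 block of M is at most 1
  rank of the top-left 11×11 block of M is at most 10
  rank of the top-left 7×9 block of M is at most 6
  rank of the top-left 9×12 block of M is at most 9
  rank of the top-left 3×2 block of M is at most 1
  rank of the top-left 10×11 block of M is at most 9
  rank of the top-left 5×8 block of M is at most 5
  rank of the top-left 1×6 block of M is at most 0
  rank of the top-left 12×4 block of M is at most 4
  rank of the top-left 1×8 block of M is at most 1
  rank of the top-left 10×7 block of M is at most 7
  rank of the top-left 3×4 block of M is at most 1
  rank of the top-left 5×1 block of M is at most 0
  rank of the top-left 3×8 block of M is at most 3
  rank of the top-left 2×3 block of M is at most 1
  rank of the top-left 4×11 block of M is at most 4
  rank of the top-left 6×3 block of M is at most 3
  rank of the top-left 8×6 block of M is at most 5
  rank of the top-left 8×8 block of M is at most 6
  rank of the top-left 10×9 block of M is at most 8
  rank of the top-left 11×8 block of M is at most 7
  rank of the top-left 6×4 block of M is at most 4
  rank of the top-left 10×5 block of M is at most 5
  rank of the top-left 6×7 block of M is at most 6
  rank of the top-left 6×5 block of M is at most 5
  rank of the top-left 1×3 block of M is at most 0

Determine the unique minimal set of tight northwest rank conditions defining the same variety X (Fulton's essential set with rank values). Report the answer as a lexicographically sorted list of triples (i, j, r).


The tightest implied rank at each (i,j), from the 29 conditions:

  R[1]: 0  0  0  0  0  0  1  1  1  1  1  1
  R[2]: 0  1  1  1  1  1  2  2  2  2  2  2
  R[3]: 0  1  1  1  2  2  3  3  3  3  3  3
  R[4]: 0  1  1  2  3  3  4  4  4  4  4  4
  R[5]: 0  1  2  3  4  4  5  5  5  5  5  5
  R[6]: 1  2  3  4  5  5  6  6  6  6  6  6
  R[7]: 1  2  3  4  5  5  6  6  6  7  7  7
  R[8]: 1  2  3  4  5  5  6  6  7  8  8  8
  R[9]: 1  2  3  4  5  6  7  7  8  9  9  9
  R[10]: 1  2  3  4  5  6  7  7  8  9  9  10
  R[11]: 1  2  3  4  5  6  7  7  8  9  10  11
  R[12]: 1  2  3  4  5  6  7  8  9  10  11  12

hence w(1..12) = (7, 2, 5, 4, 3, 1, 10, 9, 6, 12, 11, 8).

D(w) has 21 cells with 9 SE-corners; essential set:

[(1, 6, 0), (3, 4, 1), (4, 3, 1), (5, 1, 0), (7, 9, 6), (8, 6, 5), (8, 8, 6), (10, 11, 9), (11, 8, 7)]


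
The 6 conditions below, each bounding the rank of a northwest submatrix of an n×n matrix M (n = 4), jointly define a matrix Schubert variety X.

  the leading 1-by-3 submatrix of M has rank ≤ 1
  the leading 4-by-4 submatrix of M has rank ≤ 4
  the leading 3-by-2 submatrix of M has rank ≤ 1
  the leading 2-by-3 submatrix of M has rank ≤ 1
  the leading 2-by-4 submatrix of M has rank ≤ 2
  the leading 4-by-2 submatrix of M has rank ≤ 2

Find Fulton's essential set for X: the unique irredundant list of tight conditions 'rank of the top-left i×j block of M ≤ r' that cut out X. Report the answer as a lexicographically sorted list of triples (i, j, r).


Rank table r_w(4×4) implied by the 6 constraints:

  1 | 1 | 1 | 1
  1 | 1 | 1 | 2
  1 | 1 | 2 | 3
  1 | 2 | 3 | 4

hence w(1..4) = (1, 4, 3, 2).

Fulton essential set (2 of the 3 Rothe cells):

[(2, 3, 1), (3, 2, 1)]


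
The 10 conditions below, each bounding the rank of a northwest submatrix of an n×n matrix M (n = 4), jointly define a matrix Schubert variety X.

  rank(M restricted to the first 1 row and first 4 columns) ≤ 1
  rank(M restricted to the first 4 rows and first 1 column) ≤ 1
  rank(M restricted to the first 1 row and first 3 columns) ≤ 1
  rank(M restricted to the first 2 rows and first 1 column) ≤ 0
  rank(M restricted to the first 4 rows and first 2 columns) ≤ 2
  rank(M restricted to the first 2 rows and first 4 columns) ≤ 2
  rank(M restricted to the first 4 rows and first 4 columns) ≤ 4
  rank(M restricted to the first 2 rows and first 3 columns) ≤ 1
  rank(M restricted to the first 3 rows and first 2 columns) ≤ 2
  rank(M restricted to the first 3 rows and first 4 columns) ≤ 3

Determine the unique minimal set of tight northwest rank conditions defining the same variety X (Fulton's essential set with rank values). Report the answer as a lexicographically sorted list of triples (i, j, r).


Reconstructing r_w from the 10 given conditions:

  0 | 1 | 1 | 1
  0 | 1 | 1 | 2
  1 | 2 | 2 | 3
  1 | 2 | 3 | 4

giving w = (2, 4, 1, 3) via Δ²R.

2 SE-corners of the 3-cell Rothe diagram give Ess(w):

[(2, 1, 0), (2, 3, 1)]


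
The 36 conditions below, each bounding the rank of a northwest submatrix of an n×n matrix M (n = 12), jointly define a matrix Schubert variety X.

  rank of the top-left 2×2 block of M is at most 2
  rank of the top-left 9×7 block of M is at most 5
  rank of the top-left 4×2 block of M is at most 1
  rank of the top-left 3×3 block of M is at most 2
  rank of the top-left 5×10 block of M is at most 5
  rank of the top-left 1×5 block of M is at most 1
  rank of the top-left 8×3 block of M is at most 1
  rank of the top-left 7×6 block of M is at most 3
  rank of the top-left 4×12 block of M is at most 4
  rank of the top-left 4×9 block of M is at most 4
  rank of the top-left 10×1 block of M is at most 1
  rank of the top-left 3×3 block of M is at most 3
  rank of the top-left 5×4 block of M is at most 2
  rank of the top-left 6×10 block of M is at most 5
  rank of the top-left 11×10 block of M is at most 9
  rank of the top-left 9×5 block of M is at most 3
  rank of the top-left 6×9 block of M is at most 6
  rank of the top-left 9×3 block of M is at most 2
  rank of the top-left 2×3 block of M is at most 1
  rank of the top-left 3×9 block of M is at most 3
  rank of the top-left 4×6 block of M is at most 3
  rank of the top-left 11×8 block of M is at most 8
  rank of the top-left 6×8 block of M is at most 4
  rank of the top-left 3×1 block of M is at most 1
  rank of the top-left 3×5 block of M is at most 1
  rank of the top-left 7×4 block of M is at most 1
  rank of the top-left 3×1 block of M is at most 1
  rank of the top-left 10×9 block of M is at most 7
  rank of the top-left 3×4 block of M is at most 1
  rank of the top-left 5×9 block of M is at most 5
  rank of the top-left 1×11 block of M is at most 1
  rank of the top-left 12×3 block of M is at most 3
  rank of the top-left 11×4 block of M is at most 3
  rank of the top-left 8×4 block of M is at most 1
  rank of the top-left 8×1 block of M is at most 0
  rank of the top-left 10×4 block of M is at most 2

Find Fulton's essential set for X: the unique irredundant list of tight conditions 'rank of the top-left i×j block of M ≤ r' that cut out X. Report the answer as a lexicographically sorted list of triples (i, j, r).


Propagating the 36 rank bounds to every northwest block:

  row 1: 0 | 1 | 1 | 1 | 1 | 1 | 1 | 1 | 1 | 1 | 1 | 1
  row 2: 0 | 1 | 1 | 1 | 1 | 2 | 2 | 2 | 2 | 2 | 2 | 2
  row 3: 0 | 1 | 1 | 1 | 1 | 2 | 3 | 3 | 3 | 3 | 3 | 3
  row 4: 0 | 1 | 1 | 1 | 2 | 3 | 4 | 4 | 4 | 4 | 4 | 4
  row 5: 0 | 1 | 1 | 1 | 2 | 3 | 4 | 4 | 5 | 5 | 5 | 5
  row 6: 0 | 1 | 1 | 1 | 2 | 3 | 4 | 4 | 5 | 5 | 6 | 6
  row 7: 0 | 1 | 1 | 1 | 2 | 3 | 4 | 5 | 6 | 6 | 7 | 7
  row 8: 0 | 1 | 1 | 1 | 2 | 3 | 4 | 5 | 6 | 7 | 8 | 8
  row 9: 1 | 2 | 2 | 2 | 3 | 4 | 5 | 6 | 7 | 8 | 9 | 9
  row 10: 1 | 2 | 2 | 2 | 3 | 4 | 5 | 6 | 7 | 8 | 9 | 10
  row 11: 1 | 2 | 3 | 3 | 4 | 5 | 6 | 7 | 8 | 9 | 10 | 11
  row 12: 1 | 2 | 3 | 4 | 5 | 6 | 7 | 8 | 9 | 10 | 11 | 12

the unique w with this rank table is (2, 6, 7, 5, 9, 11, 8, 10, 1, 12, 3, 4).

Fulton essential set (6 of the 29 Rothe cells):

[(3, 5, 1), (6, 8, 4), (6, 10, 5), (8, 1, 0), (8, 4, 1), (10, 4, 2)]


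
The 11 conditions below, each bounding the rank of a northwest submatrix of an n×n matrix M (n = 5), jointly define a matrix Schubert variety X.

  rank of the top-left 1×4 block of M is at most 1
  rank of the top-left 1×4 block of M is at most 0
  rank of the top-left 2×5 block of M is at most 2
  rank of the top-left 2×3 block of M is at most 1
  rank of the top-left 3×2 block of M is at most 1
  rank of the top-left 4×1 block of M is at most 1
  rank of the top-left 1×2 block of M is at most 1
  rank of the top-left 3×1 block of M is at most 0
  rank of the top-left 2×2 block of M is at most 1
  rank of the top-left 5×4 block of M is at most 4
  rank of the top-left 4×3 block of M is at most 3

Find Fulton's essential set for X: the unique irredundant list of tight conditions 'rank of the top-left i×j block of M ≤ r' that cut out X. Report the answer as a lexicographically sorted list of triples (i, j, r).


Rank table r_w(5×5) implied by the 11 constraints:

  i=1: 0, 0, 0, 0, 1
  i=2: 0, 1, 1, 1, 2
  i=3: 0, 1, 2, 2, 3
  i=4: 1, 2, 3, 3, 4
  i=5: 1, 2, 3, 4, 5

hence w(1..5) = (5, 2, 3, 1, 4).

Fulton essential set (2 of the 6 Rothe cells):

[(1, 4, 0), (3, 1, 0)]


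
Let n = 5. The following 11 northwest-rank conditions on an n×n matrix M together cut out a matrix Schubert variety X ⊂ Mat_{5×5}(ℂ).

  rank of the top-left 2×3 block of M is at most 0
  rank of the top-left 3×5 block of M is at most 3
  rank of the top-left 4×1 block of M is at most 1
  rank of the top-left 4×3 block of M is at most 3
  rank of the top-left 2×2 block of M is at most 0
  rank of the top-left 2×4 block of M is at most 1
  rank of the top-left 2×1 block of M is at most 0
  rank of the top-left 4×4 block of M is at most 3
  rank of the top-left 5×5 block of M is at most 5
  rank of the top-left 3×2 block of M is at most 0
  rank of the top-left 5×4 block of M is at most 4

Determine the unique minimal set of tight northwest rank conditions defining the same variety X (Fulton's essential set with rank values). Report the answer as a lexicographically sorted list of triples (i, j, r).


Computing R[i][j] = min implied NW-rank bound (n=5, 11 conditions):

  R[1]: 0 | 0 | 0 | 1 | 1
  R[2]: 0 | 0 | 0 | 1 | 2
  R[3]: 0 | 0 | 1 | 2 | 3
  R[4]: 1 | 1 | 2 | 3 | 4
  R[5]: 1 | 2 | 3 | 4 | 5

giving w = (4, 5, 3, 1, 2) via Δ²R.

D(w) has 8 cells with 2 SE-corners; essential set:

[(2, 3, 0), (3, 2, 0)]


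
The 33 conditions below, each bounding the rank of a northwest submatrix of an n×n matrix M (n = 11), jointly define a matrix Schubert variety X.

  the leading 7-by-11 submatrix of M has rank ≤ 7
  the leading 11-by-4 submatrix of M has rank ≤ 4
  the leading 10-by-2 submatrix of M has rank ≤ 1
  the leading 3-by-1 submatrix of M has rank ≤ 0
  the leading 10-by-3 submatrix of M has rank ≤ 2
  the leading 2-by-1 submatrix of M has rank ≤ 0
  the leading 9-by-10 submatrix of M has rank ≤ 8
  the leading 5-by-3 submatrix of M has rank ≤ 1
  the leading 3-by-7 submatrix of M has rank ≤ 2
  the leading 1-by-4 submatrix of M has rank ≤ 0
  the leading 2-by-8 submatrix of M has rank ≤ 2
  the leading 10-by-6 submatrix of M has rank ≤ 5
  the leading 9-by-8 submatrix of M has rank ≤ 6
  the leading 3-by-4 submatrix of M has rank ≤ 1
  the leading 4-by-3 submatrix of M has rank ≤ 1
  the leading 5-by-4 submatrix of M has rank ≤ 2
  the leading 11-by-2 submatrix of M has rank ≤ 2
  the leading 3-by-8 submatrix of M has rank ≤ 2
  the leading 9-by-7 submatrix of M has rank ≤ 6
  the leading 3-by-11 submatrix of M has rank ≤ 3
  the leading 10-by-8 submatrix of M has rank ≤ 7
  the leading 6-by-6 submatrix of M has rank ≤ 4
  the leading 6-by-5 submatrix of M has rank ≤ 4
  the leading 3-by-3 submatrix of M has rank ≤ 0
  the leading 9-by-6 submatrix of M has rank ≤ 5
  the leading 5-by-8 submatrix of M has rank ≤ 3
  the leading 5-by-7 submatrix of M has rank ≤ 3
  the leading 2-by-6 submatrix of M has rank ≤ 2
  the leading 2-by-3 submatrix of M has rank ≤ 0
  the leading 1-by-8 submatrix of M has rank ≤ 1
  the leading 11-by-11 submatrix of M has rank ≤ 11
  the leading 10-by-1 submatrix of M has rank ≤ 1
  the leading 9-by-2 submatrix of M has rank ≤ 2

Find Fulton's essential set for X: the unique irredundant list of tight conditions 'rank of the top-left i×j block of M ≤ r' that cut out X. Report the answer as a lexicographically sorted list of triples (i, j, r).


Propagating the 33 rank bounds to every northwest block:

  R[1]: 0  0  0  0  1  1  1  1  1  1  1
  R[2]: 0  0  0  1  2  2  2  2  2  2  2
  R[3]: 0  0  0  1  2  2  2  2  3  3  3
  R[4]: 1  1  1  2  3  3  3  3  4  4  4
  R[5]: 1  1  1  2  3  3  3  3  4  5  5
  R[6]: 1  1  2  3  4  4  4  4  5  6  6
  R[7]: 1  1  2  3  4  5  5  5  6  7  7
  R[8]: 1  1  2  3  4  5  6  6  7  8  8
  R[9]: 1  1  2  3  4  5  6  6  7  8  9
  R[10]: 1  1  2  3  4  5  6  7  8  9  10
  R[11]: 1  2  3  4  5  6  7  8  9  10  11

so w = (5, 4, 9, 1, 10, 3, 6, 7, 11, 8, 2).

D(w) has 24 cells with 7 SE-corners; essential set:

[(1, 4, 0), (3, 3, 0), (3, 8, 2), (5, 3, 1), (5, 8, 3), (9, 8, 6), (10, 2, 1)]


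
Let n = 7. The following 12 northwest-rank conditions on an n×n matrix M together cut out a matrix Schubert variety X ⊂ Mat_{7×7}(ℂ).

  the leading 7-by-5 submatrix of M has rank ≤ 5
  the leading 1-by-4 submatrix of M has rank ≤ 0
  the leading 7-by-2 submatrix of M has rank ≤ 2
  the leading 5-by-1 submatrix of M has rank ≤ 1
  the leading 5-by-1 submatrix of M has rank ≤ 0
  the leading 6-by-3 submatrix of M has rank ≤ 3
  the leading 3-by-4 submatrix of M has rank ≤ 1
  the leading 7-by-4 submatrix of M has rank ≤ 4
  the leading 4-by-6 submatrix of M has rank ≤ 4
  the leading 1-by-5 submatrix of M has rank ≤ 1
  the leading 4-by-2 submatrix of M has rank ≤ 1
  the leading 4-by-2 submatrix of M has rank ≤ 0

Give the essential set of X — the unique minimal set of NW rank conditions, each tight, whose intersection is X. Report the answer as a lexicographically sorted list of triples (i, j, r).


Recovering R(i,j) via the rank-extension bound from the 12 conditions:

  0  0  0  0  1  1  1
  0  0  1  1  2  2  2
  0  0  1  1  2  3  3
  0  0  1  2  3  4  4
  0  1  2  3  4  5  5
  1  2  3  4  5  6  6
  1  2  3  4  5  6  7

so w = (5, 3, 6, 4, 2, 1, 7).

4 SE-corners of the 12-cell Rothe diagram give Ess(w):

[(1, 4, 0), (3, 4, 1), (4, 2, 0), (5, 1, 0)]


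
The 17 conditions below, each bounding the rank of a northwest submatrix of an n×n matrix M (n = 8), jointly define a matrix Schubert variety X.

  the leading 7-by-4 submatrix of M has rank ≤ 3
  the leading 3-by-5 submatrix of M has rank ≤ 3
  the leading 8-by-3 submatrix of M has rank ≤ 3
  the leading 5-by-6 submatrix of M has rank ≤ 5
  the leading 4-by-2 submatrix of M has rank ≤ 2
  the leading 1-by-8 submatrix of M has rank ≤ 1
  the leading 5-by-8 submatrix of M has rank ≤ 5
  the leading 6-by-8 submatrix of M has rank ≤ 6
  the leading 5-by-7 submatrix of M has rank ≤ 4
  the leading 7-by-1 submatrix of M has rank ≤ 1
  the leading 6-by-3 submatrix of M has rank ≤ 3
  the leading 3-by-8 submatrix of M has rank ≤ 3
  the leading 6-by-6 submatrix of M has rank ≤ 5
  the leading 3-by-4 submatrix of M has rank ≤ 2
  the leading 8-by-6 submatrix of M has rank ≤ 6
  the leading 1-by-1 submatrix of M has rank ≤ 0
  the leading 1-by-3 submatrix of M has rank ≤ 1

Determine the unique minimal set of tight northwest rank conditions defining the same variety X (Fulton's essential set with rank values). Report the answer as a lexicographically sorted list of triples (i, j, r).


Propagating the 17 rank bounds to every northwest block:

  0 1 1 1 1 1 1 1
  1 2 2 2 2 2 2 2
  1 2 2 2 3 3 3 3
  1 2 3 3 4 4 4 4
  1 2 3 3 4 4 4 5
  1 2 3 3 4 5 5 6
  1 2 3 3 4 5 6 7
  1 2 3 4 5 6 7 8

reading off 1-entries of Δ²R: w = (2, 1, 5, 3, 8, 6, 7, 4).

Fulton essential set (4 of the 8 Rothe cells):

[(1, 1, 0), (3, 4, 2), (5, 7, 4), (7, 4, 3)]


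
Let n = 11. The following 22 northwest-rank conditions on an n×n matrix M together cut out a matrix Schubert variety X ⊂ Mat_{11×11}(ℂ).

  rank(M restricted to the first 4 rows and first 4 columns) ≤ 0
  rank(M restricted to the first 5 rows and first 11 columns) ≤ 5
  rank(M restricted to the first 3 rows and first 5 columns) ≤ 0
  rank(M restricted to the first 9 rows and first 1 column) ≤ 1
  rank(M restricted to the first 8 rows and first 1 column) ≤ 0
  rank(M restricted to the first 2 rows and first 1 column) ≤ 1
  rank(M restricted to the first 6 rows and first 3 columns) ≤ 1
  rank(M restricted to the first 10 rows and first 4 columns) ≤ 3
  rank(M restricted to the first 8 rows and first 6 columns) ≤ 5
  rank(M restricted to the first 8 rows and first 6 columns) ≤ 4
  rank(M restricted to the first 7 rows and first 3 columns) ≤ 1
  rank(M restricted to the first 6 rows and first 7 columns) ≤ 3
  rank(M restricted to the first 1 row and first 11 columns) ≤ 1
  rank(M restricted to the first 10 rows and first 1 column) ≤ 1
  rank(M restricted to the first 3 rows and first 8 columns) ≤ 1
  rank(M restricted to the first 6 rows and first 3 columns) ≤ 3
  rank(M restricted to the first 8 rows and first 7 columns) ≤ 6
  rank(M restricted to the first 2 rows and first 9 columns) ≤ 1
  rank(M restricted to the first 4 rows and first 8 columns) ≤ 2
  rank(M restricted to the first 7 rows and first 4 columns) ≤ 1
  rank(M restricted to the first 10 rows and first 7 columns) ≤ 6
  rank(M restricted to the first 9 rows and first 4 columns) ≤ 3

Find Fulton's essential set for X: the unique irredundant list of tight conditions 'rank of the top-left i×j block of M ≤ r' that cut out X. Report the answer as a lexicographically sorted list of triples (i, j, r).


Recovering R(i,j) via the rank-extension bound from the 22 conditions:

  i=1: 0  0  0  0  0  1  1  1  1  1  1
  i=2: 0  0  0  0  0  1  1  1  1  2  2
  i=3: 0  0  0  0  0  1  1  1  2  3  3
  i=4: 0  0  0  0  1  2  2  2  3  4  4
  i=5: 0  1  1  1  2  3  3  3  4  5  5
  i=6: 0  1  1  1  2  3  3  4  5  6  6
  i=7: 0  1  1  1  2  3  4  5  6  7  7
  i=8: 0  1  2  2  3  4  5  6  7  8  8
  i=9: 1  2  3  3  4  5  6  7  8  9  9
  i=10: 1  2  3  3  4  5  6  7  8  9  10
  i=11: 1  2  3  4  5  6  7  8  9  10  11

so w = (6, 10, 9, 5, 2, 8, 7, 3, 1, 11, 4).

D(w) has 34 cells with 8 SE-corners; essential set:

[(2, 9, 1), (3, 5, 0), (3, 8, 1), (4, 4, 0), (6, 7, 3), (7, 4, 1), (8, 1, 0), (10, 4, 3)]


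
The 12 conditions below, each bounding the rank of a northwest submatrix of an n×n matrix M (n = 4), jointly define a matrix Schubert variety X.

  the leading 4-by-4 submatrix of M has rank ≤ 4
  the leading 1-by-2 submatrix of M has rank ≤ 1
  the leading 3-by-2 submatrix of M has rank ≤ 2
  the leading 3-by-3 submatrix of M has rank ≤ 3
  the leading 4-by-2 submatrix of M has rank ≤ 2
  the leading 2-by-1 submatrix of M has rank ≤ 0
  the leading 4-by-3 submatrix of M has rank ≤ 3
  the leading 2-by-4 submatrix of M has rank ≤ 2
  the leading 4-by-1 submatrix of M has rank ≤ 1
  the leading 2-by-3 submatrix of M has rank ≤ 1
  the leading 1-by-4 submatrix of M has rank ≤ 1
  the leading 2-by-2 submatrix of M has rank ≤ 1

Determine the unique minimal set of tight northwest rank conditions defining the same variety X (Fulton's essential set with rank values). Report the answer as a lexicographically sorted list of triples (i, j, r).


The tightest implied rank at each (i,j), from the 12 conditions:

  R[1]: 0 1 1 1
  R[2]: 0 1 1 2
  R[3]: 1 2 2 3
  R[4]: 1 2 3 4

hence w(1..4) = (2, 4, 1, 3).

ℓ(w)=3; the 2 essential cells (i,j,r):

[(2, 1, 0), (2, 3, 1)]


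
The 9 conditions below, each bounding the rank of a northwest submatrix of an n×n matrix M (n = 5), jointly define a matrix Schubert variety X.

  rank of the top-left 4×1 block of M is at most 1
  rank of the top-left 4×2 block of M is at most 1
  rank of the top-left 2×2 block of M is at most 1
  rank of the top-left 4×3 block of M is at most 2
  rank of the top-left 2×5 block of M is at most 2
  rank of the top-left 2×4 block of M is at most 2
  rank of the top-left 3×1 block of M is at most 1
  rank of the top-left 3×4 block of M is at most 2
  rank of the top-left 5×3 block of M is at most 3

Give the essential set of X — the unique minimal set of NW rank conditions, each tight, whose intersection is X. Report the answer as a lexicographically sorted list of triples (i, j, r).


Reconstructing r_w from the 9 given conditions:

  row 1: 1, 1, 1, 1, 1
  row 2: 1, 1, 2, 2, 2
  row 3: 1, 1, 2, 2, 3
  row 4: 1, 1, 2, 3, 4
  row 5: 1, 2, 3, 4, 5

so w = (1, 3, 5, 4, 2).

2 SE-corners of the 4-cell Rothe diagram give Ess(w):

[(3, 4, 2), (4, 2, 1)]


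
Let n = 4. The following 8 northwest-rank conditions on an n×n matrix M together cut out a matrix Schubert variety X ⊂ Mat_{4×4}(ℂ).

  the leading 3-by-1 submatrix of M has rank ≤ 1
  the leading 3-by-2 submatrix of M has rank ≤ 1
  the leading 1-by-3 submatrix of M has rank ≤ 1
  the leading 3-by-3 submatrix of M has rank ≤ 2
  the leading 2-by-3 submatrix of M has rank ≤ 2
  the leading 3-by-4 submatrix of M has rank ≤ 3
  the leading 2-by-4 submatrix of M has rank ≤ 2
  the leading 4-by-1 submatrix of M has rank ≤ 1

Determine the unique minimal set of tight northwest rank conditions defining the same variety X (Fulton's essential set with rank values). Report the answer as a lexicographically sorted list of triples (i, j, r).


Computing R[i][j] = min implied NW-rank bound (n=4, 8 conditions):

  i=1: 1 1 1 1
  i=2: 1 1 2 2
  i=3: 1 1 2 3
  i=4: 1 2 3 4

so w = (1, 3, 4, 2).

D(w) has 2 cells with 1 SE-corner; essential set:

[(3, 2, 1)]


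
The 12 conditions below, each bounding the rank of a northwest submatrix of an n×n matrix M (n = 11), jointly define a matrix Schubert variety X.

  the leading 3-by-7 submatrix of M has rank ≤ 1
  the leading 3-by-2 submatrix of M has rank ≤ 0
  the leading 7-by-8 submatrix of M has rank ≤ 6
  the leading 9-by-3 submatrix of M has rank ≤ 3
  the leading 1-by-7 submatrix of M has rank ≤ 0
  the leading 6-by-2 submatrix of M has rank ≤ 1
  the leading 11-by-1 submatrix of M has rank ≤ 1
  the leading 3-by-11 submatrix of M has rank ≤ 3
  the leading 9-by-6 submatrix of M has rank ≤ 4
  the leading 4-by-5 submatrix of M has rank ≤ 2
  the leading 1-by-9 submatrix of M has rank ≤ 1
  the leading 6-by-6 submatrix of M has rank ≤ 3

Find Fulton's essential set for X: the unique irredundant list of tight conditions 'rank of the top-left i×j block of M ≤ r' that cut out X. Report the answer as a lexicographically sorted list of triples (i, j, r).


The tightest implied rank at each (i,j), from the 12 conditions:

  row 1: 0 0 0 0 0 0 0 1 1 1 1
  row 2: 0 0 1 1 1 1 1 2 2 2 2
  row 3: 0 0 1 1 1 1 1 2 3 3 3
  row 4: 1 1 2 2 2 2 2 3 4 4 4
  row 5: 1 1 2 3 3 3 3 4 5 5 5
  row 6: 1 1 2 3 3 3 4 5 6 6 6
  row 7: 1 2 3 4 4 4 5 6 7 7 7
  row 8: 1 2 3 4 4 4 5 6 7 8 8
  row 9: 1 2 3 4 4 4 5 6 7 8 9
  row 10: 1 2 3 4 5 5 6 7 8 9 10
  row 11: 1 2 3 4 5 6 7 8 9 10 11

reading off 1-entries of Δ²R: w = (8, 3, 9, 1, 4, 7, 2, 10, 11, 5, 6).

D(w) has 23 cells with 6 SE-corners; essential set:

[(1, 7, 0), (3, 2, 0), (3, 7, 1), (6, 2, 1), (6, 6, 3), (9, 6, 4)]


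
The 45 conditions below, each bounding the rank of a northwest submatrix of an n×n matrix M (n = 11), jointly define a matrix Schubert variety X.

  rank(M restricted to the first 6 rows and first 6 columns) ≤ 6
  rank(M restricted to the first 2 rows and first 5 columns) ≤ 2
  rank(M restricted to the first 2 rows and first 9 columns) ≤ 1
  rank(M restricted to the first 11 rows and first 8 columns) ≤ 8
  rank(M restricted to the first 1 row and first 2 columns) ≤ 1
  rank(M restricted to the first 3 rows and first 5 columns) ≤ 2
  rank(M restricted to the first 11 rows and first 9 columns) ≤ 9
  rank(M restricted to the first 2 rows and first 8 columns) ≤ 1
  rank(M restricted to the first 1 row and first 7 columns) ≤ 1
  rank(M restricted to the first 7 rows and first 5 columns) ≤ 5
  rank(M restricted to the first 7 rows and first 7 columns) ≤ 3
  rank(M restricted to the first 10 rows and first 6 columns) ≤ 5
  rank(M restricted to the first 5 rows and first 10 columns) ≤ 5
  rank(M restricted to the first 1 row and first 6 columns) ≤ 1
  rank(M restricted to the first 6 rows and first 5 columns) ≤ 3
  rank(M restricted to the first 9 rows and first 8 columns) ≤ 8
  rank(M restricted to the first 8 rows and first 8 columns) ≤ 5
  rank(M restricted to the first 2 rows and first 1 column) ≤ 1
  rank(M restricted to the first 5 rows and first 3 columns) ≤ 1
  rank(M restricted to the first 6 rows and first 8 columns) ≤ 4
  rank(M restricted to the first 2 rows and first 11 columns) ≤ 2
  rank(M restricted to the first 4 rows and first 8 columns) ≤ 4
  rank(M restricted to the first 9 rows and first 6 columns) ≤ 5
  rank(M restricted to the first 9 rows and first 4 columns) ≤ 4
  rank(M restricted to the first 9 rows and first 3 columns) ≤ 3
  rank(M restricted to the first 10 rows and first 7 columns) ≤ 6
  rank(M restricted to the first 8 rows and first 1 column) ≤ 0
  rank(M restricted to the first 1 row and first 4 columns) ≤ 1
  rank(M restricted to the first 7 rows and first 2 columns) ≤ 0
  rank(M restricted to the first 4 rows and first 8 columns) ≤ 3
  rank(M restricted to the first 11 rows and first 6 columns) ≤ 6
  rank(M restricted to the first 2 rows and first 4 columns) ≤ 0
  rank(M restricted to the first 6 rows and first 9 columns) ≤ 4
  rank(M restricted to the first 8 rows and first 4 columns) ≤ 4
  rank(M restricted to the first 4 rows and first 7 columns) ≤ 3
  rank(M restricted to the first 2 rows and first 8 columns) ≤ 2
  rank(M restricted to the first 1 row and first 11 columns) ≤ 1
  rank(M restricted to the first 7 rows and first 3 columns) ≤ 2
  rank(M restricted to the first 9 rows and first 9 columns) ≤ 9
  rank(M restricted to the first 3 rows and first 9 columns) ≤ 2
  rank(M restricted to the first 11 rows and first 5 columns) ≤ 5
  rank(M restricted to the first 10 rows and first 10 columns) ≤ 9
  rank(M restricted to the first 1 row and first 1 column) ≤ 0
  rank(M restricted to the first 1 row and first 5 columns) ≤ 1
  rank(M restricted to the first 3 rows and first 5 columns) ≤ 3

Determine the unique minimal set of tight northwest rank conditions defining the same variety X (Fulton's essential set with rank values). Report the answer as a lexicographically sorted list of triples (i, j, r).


The tightest implied rank at each (i,j), from the 45 conditions:

  i=1: 0  0  0  0  1  1  1  1  1  1  1
  i=2: 0  0  0  0  1  1  1  1  1  2  2
  i=3: 0  0  1  1  2  2  2  2  2  3  3
  i=4: 0  0  1  2  3  3  3  3  3  4  4
  i=5: 0  0  1  2  3  3  3  4  4  5  5
  i=6: 0  0  1  2  3  3  3  4  4  5  6
  i=7: 0  0  1  2  3  3  3  4  5  6  7
  i=8: 0  1  2  3  4  4  4  5  6  7  8
  i=9: 1  2  3  4  5  5  5  6  7  8  9
  i=10: 1  2  3  4  5  5  6  7  8  9  10
  i=11: 1  2  3  4  5  6  7  8  9  10  11

reading off 1-entries of Δ²R: w = (5, 10, 3, 4, 8, 11, 9, 2, 1, 7, 6).

7 SE-corners of the 31-cell Rothe diagram give Ess(w):

[(2, 4, 0), (2, 9, 1), (6, 9, 4), (7, 2, 0), (7, 7, 3), (8, 1, 0), (10, 6, 5)]


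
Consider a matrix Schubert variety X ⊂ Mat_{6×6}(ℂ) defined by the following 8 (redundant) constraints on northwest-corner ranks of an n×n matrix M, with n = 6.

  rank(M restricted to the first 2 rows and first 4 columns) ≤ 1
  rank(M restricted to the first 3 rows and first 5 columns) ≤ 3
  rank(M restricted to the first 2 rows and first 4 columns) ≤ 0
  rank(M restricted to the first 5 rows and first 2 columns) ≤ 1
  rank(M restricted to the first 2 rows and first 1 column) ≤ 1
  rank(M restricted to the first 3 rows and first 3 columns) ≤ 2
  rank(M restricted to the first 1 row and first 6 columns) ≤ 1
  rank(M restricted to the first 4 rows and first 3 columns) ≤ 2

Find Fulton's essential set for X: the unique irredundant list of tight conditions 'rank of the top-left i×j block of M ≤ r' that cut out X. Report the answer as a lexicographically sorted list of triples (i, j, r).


Recovering R(i,j) via the rank-extension bound from the 8 conditions:

  i=1: 0 | 0 | 0 | 0 | 1 | 1
  i=2: 0 | 0 | 0 | 0 | 1 | 2
  i=3: 1 | 1 | 1 | 1 | 2 | 3
  i=4: 1 | 1 | 2 | 2 | 3 | 4
  i=5: 1 | 1 | 2 | 3 | 4 | 5
  i=6: 1 | 2 | 3 | 4 | 5 | 6

the unique w with this rank table is (5, 6, 1, 3, 4, 2).

ℓ(w)=10; the 2 essential cells (i,j,r):

[(2, 4, 0), (5, 2, 1)]


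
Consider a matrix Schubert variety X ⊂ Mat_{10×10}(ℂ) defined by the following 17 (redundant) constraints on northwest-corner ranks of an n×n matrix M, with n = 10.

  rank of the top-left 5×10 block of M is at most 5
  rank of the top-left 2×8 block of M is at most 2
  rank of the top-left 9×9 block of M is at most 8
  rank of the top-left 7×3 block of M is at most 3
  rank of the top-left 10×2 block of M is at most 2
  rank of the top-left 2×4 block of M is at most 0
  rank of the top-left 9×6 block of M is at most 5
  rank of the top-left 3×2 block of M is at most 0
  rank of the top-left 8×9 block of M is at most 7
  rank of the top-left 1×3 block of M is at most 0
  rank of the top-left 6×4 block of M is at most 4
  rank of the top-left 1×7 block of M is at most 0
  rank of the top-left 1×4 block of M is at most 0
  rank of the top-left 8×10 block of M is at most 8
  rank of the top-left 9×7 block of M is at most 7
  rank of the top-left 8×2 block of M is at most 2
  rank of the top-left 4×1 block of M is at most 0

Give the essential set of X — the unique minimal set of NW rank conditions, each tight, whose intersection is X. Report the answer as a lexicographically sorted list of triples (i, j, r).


Computing R[i][j] = min implied NW-rank bound (n=10, 17 conditions):

  0  0  0  0  0  0  0  1  1  1
  0  0  0  0  1  1  1  2  2  2
  0  0  1  1  2  2  2  3  3  3
  0  1  2  2  3  3  3  4  4  4
  1  2  3  3  4  4  4  5  5  5
  1  2  3  4  5  5  5  6  6  6
  1  2  3  4  5  5  6  7  7  7
  1  2  3  4  5  5  6  7  7  8
  1  2  3  4  5  5  6  7  8  9
  1  2  3  4  5  6  7  8  9  10

giving w = (8, 5, 3, 2, 1, 4, 7, 10, 9, 6) via Δ²R.

Fulton essential set (6 of the 18 Rothe cells):

[(1, 7, 0), (2, 4, 0), (3, 2, 0), (4, 1, 0), (8, 9, 7), (9, 6, 5)]


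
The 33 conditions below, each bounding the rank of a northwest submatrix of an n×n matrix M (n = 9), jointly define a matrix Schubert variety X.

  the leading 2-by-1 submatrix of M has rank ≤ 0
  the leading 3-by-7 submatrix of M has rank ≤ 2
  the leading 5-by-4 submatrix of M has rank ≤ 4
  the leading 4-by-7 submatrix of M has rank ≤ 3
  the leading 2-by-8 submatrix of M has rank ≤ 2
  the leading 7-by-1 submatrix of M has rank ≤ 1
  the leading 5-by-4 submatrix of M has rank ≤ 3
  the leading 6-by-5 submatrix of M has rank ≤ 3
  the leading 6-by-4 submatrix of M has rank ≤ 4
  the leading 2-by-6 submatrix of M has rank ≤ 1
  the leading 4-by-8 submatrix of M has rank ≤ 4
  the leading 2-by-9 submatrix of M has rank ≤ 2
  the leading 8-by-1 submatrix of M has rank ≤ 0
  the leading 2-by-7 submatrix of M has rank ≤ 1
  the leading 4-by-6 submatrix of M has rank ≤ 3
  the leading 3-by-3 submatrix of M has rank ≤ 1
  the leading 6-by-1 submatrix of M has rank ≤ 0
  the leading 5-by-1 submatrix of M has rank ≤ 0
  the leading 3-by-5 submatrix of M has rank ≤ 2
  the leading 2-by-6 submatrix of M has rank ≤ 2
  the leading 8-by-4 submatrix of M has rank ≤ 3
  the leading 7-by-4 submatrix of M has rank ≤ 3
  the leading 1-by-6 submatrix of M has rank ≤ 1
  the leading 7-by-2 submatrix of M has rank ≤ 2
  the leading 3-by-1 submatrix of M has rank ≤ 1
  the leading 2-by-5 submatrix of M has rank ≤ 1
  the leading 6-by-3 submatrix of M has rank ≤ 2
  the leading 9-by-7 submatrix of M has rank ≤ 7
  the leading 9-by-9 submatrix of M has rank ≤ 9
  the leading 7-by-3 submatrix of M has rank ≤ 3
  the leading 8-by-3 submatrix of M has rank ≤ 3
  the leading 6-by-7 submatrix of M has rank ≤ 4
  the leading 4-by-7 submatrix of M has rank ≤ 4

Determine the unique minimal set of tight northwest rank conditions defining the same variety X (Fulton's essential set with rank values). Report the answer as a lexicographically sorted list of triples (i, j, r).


Rank table r_w(9×9) implied by the 33 constraints:

  0, 1, 1, 1, 1, 1, 1, 1, 1
  0, 1, 1, 1, 1, 1, 1, 2, 2
  0, 1, 1, 2, 2, 2, 2, 3, 3
  0, 1, 2, 3, 3, 3, 3, 4, 4
  0, 1, 2, 3, 3, 4, 4, 5, 5
  0, 1, 2, 3, 3, 4, 4, 5, 6
  0, 1, 2, 3, 4, 5, 5, 6, 7
  0, 1, 2, 3, 4, 5, 6, 7, 8
  1, 2, 3, 4, 5, 6, 7, 8, 9

the unique w with this rank table is (2, 8, 4, 3, 6, 9, 5, 7, 1).

5 SE-corners of the 17-cell Rothe diagram give Ess(w):

[(2, 7, 1), (3, 3, 1), (6, 5, 3), (6, 7, 4), (8, 1, 0)]
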